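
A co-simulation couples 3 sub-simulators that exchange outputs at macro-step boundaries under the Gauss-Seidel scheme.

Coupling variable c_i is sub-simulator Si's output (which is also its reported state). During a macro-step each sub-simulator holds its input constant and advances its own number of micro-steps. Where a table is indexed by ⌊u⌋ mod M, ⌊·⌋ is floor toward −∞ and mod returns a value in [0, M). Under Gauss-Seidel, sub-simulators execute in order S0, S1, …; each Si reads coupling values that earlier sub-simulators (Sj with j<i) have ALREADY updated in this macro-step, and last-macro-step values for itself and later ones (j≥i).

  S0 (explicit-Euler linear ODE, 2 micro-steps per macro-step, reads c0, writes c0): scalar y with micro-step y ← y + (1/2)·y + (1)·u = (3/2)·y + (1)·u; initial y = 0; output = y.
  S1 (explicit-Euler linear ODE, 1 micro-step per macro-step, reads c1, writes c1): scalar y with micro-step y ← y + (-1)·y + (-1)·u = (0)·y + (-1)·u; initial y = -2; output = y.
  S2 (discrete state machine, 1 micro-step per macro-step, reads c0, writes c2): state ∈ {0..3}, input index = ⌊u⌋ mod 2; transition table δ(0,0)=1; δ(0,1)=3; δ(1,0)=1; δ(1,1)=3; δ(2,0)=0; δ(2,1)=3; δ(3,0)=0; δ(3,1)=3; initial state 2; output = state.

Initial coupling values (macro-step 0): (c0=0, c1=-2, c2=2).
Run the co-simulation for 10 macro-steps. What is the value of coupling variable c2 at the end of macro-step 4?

c2 at macro-step 4 = 1

macro 1: S0 reads c0=0 → after 2×micro: 0; S1 reads c1=-2 → after 1×micro: 2; S2 reads c0=0 → after 1×micro: 0 ⇒ (c0=0, c1=2, c2=0)
macro 2: S0 reads c0=0 → after 2×micro: 0; S1 reads c1=2 → after 1×micro: -2; S2 reads c0=0 → after 1×micro: 1 ⇒ (c0=0, c1=-2, c2=1)
macro 3: S0 reads c0=0 → after 2×micro: 0; S1 reads c1=-2 → after 1×micro: 2; S2 reads c0=0 → after 1×micro: 1 ⇒ (c0=0, c1=2, c2=1)
macro 4: S0 reads c0=0 → after 2×micro: 0; S1 reads c1=2 → after 1×micro: -2; S2 reads c0=0 → after 1×micro: 1 ⇒ (c0=0, c1=-2, c2=1)
macro 5: S0 reads c0=0 → after 2×micro: 0; S1 reads c1=-2 → after 1×micro: 2; S2 reads c0=0 → after 1×micro: 1 ⇒ (c0=0, c1=2, c2=1)
macro 6: S0 reads c0=0 → after 2×micro: 0; S1 reads c1=2 → after 1×micro: -2; S2 reads c0=0 → after 1×micro: 1 ⇒ (c0=0, c1=-2, c2=1)
macro 7: S0 reads c0=0 → after 2×micro: 0; S1 reads c1=-2 → after 1×micro: 2; S2 reads c0=0 → after 1×micro: 1 ⇒ (c0=0, c1=2, c2=1)
macro 8: S0 reads c0=0 → after 2×micro: 0; S1 reads c1=2 → after 1×micro: -2; S2 reads c0=0 → after 1×micro: 1 ⇒ (c0=0, c1=-2, c2=1)
macro 9: S0 reads c0=0 → after 2×micro: 0; S1 reads c1=-2 → after 1×micro: 2; S2 reads c0=0 → after 1×micro: 1 ⇒ (c0=0, c1=2, c2=1)
macro 10: S0 reads c0=0 → after 2×micro: 0; S1 reads c1=2 → after 1×micro: -2; S2 reads c0=0 → after 1×micro: 1 ⇒ (c0=0, c1=-2, c2=1)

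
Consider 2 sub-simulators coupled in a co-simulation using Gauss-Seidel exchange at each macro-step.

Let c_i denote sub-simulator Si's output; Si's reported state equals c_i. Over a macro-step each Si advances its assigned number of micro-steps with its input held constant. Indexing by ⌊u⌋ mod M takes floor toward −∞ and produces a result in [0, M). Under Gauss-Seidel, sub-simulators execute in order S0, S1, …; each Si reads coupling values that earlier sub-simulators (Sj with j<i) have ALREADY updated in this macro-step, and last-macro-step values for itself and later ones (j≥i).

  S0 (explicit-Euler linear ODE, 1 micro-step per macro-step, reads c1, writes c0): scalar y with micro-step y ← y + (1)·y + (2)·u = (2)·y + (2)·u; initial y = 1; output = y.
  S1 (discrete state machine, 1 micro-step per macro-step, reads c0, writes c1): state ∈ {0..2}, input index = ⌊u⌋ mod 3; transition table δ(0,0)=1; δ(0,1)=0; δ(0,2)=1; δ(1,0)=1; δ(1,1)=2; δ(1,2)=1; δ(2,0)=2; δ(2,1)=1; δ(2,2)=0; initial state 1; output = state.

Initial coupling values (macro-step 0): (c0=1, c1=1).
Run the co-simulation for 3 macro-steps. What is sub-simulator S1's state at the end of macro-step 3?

macro 1: S0 reads c1=1 → after 1×micro: 4; S1 reads c0=4 → after 1×micro: 2 ⇒ (c0=4, c1=2)
macro 2: S0 reads c1=2 → after 1×micro: 12; S1 reads c0=12 → after 1×micro: 2 ⇒ (c0=12, c1=2)
macro 3: S0 reads c1=2 → after 1×micro: 28; S1 reads c0=28 → after 1×micro: 1 ⇒ (c0=28, c1=1)

S1 state at macro-step 3 = 1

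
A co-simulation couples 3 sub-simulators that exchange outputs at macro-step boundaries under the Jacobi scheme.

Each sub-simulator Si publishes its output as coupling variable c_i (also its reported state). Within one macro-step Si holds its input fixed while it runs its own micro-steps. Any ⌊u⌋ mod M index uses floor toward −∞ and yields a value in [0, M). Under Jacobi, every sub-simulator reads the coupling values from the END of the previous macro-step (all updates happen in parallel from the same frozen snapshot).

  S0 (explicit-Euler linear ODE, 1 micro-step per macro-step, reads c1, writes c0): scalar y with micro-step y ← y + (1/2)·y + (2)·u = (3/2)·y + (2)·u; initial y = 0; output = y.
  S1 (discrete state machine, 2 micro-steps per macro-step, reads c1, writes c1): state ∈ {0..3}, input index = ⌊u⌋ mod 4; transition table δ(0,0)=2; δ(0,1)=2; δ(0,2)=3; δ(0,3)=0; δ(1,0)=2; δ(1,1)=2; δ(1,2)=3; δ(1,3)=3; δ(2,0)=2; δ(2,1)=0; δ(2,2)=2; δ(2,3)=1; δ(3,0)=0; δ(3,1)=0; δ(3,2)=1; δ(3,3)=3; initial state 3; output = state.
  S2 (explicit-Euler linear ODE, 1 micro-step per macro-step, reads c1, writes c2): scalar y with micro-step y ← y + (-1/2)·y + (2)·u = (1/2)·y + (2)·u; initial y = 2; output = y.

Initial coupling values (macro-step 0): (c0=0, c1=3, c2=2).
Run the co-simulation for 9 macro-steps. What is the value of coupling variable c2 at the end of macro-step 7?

macro 1: S0 reads c1=3 → after 1×micro: 6; S1 reads c1=3 → after 2×micro: 3; S2 reads c1=3 → after 1×micro: 7 ⇒ (c0=6, c1=3, c2=7)
macro 2: S0 reads c1=3 → after 1×micro: 15; S1 reads c1=3 → after 2×micro: 3; S2 reads c1=3 → after 1×micro: 19/2 ⇒ (c0=15, c1=3, c2=19/2)
macro 3: S0 reads c1=3 → after 1×micro: 57/2; S1 reads c1=3 → after 2×micro: 3; S2 reads c1=3 → after 1×micro: 43/4 ⇒ (c0=57/2, c1=3, c2=43/4)
macro 4: S0 reads c1=3 → after 1×micro: 195/4; S1 reads c1=3 → after 2×micro: 3; S2 reads c1=3 → after 1×micro: 91/8 ⇒ (c0=195/4, c1=3, c2=91/8)
macro 5: S0 reads c1=3 → after 1×micro: 633/8; S1 reads c1=3 → after 2×micro: 3; S2 reads c1=3 → after 1×micro: 187/16 ⇒ (c0=633/8, c1=3, c2=187/16)
macro 6: S0 reads c1=3 → after 1×micro: 1995/16; S1 reads c1=3 → after 2×micro: 3; S2 reads c1=3 → after 1×micro: 379/32 ⇒ (c0=1995/16, c1=3, c2=379/32)
macro 7: S0 reads c1=3 → after 1×micro: 6177/32; S1 reads c1=3 → after 2×micro: 3; S2 reads c1=3 → after 1×micro: 763/64 ⇒ (c0=6177/32, c1=3, c2=763/64)
macro 8: S0 reads c1=3 → after 1×micro: 18915/64; S1 reads c1=3 → after 2×micro: 3; S2 reads c1=3 → after 1×micro: 1531/128 ⇒ (c0=18915/64, c1=3, c2=1531/128)
macro 9: S0 reads c1=3 → after 1×micro: 57513/128; S1 reads c1=3 → after 2×micro: 3; S2 reads c1=3 → after 1×micro: 3067/256 ⇒ (c0=57513/128, c1=3, c2=3067/256)

c2 at macro-step 7 = 763/64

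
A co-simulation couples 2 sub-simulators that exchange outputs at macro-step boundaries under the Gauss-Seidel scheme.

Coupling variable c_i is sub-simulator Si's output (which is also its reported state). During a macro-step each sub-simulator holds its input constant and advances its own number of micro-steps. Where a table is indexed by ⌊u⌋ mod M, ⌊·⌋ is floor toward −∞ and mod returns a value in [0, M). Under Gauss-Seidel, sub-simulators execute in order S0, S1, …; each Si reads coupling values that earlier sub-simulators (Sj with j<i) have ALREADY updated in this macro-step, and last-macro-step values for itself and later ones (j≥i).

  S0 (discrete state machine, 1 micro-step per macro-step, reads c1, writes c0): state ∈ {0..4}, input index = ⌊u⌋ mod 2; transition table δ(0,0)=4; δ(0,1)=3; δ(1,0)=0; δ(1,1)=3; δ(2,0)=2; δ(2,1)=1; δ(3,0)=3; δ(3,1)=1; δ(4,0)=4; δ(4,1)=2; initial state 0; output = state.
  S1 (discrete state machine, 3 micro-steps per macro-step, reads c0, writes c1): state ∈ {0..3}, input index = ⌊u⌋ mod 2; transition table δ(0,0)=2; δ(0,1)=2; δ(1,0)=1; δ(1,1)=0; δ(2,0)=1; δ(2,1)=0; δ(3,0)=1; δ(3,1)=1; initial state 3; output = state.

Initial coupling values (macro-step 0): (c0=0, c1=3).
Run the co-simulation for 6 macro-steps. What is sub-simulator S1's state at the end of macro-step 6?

macro 1: S0 reads c1=3 → after 1×micro: 3; S1 reads c0=3 → after 3×micro: 2 ⇒ (c0=3, c1=2)
macro 2: S0 reads c1=2 → after 1×micro: 3; S1 reads c0=3 → after 3×micro: 0 ⇒ (c0=3, c1=0)
macro 3: S0 reads c1=0 → after 1×micro: 3; S1 reads c0=3 → after 3×micro: 2 ⇒ (c0=3, c1=2)
macro 4: S0 reads c1=2 → after 1×micro: 3; S1 reads c0=3 → after 3×micro: 0 ⇒ (c0=3, c1=0)
macro 5: S0 reads c1=0 → after 1×micro: 3; S1 reads c0=3 → after 3×micro: 2 ⇒ (c0=3, c1=2)
macro 6: S0 reads c1=2 → after 1×micro: 3; S1 reads c0=3 → after 3×micro: 0 ⇒ (c0=3, c1=0)

S1 state at macro-step 6 = 0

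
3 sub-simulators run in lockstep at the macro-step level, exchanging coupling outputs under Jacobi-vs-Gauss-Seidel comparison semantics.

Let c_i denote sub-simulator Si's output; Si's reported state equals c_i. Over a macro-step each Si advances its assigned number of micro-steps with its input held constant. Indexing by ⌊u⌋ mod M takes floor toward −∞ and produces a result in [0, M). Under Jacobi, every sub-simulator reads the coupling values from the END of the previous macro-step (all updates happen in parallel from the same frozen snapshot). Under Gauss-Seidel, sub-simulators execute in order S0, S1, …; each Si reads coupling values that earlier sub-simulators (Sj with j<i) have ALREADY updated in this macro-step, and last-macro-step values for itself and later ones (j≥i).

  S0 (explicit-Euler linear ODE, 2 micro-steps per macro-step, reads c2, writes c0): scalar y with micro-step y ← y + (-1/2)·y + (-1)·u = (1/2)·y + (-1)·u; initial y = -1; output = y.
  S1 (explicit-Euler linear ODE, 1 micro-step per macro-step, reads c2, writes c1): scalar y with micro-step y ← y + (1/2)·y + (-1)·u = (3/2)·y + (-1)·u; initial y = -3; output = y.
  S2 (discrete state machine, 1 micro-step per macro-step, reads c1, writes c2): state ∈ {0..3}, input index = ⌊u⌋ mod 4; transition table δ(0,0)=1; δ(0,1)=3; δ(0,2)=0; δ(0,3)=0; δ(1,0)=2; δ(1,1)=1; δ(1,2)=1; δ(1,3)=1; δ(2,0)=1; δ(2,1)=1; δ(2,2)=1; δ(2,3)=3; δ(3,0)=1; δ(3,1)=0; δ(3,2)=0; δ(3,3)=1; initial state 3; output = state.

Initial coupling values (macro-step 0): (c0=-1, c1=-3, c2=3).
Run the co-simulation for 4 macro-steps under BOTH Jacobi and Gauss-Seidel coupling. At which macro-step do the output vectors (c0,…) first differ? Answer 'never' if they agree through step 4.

first divergence at macro-step: 1

[Jacobi] macro 1: S0 reads c2=3 → after 2×micro: -19/4; S1 reads c2=3 → after 1×micro: -15/2; S2 reads c1=-3 → after 1×micro: 0 ⇒ (c0=-19/4, c1=-15/2, c2=0)
[Jacobi] macro 2: S0 reads c2=0 → after 2×micro: -19/16; S1 reads c2=0 → after 1×micro: -45/4; S2 reads c1=-15/2 → after 1×micro: 1 ⇒ (c0=-19/16, c1=-45/4, c2=1)
[Jacobi] macro 3: S0 reads c2=1 → after 2×micro: -115/64; S1 reads c2=1 → after 1×micro: -143/8; S2 reads c1=-45/4 → after 1×micro: 2 ⇒ (c0=-115/64, c1=-143/8, c2=2)
[Jacobi] macro 4: S0 reads c2=2 → after 2×micro: -883/256; S1 reads c2=2 → after 1×micro: -461/16; S2 reads c1=-143/8 → after 1×micro: 1 ⇒ (c0=-883/256, c1=-461/16, c2=1)
[Gauss-Seidel] macro 1: S0 reads c2=3 → after 2×micro: -19/4; S1 reads c2=3 → after 1×micro: -15/2; S2 reads c1=-15/2 → after 1×micro: 1 ⇒ (c0=-19/4, c1=-15/2, c2=1)
[Gauss-Seidel] macro 2: S0 reads c2=1 → after 2×micro: -43/16; S1 reads c2=1 → after 1×micro: -49/4; S2 reads c1=-49/4 → after 1×micro: 1 ⇒ (c0=-43/16, c1=-49/4, c2=1)
[Gauss-Seidel] macro 3: S0 reads c2=1 → after 2×micro: -139/64; S1 reads c2=1 → after 1×micro: -155/8; S2 reads c1=-155/8 → after 1×micro: 2 ⇒ (c0=-139/64, c1=-155/8, c2=2)
[Gauss-Seidel] macro 4: S0 reads c2=2 → after 2×micro: -907/256; S1 reads c2=2 → after 1×micro: -497/16; S2 reads c1=-497/16 → after 1×micro: 1 ⇒ (c0=-907/256, c1=-497/16, c2=1)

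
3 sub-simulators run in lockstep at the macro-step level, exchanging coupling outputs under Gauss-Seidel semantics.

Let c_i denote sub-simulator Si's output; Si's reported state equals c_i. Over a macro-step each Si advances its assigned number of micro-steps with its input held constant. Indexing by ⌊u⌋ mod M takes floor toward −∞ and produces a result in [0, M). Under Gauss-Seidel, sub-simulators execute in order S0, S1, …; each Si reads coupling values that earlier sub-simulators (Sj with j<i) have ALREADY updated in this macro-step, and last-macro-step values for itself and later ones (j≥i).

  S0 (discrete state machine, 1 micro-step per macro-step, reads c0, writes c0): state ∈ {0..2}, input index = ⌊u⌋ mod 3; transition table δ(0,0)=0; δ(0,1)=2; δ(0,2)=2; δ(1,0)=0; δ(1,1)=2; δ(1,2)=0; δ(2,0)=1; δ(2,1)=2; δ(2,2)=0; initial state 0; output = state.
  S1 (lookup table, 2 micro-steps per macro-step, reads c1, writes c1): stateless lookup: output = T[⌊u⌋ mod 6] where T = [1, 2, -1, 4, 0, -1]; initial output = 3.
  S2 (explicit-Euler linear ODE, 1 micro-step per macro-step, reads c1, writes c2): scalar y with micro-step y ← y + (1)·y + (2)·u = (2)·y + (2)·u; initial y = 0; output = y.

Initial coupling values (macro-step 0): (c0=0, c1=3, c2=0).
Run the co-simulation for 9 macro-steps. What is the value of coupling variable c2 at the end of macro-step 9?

c2 at macro-step 9 = 2242

macro 1: S0 reads c0=0 → after 1×micro: 0; S1 reads c1=3 → after 2×micro: 4; S2 reads c1=4 → after 1×micro: 8 ⇒ (c0=0, c1=4, c2=8)
macro 2: S0 reads c0=0 → after 1×micro: 0; S1 reads c1=4 → after 2×micro: 0; S2 reads c1=0 → after 1×micro: 16 ⇒ (c0=0, c1=0, c2=16)
macro 3: S0 reads c0=0 → after 1×micro: 0; S1 reads c1=0 → after 2×micro: 1; S2 reads c1=1 → after 1×micro: 34 ⇒ (c0=0, c1=1, c2=34)
macro 4: S0 reads c0=0 → after 1×micro: 0; S1 reads c1=1 → after 2×micro: 2; S2 reads c1=2 → after 1×micro: 72 ⇒ (c0=0, c1=2, c2=72)
macro 5: S0 reads c0=0 → after 1×micro: 0; S1 reads c1=2 → after 2×micro: -1; S2 reads c1=-1 → after 1×micro: 142 ⇒ (c0=0, c1=-1, c2=142)
macro 6: S0 reads c0=0 → after 1×micro: 0; S1 reads c1=-1 → after 2×micro: -1; S2 reads c1=-1 → after 1×micro: 282 ⇒ (c0=0, c1=-1, c2=282)
macro 7: S0 reads c0=0 → after 1×micro: 0; S1 reads c1=-1 → after 2×micro: -1; S2 reads c1=-1 → after 1×micro: 562 ⇒ (c0=0, c1=-1, c2=562)
macro 8: S0 reads c0=0 → after 1×micro: 0; S1 reads c1=-1 → after 2×micro: -1; S2 reads c1=-1 → after 1×micro: 1122 ⇒ (c0=0, c1=-1, c2=1122)
macro 9: S0 reads c0=0 → after 1×micro: 0; S1 reads c1=-1 → after 2×micro: -1; S2 reads c1=-1 → after 1×micro: 2242 ⇒ (c0=0, c1=-1, c2=2242)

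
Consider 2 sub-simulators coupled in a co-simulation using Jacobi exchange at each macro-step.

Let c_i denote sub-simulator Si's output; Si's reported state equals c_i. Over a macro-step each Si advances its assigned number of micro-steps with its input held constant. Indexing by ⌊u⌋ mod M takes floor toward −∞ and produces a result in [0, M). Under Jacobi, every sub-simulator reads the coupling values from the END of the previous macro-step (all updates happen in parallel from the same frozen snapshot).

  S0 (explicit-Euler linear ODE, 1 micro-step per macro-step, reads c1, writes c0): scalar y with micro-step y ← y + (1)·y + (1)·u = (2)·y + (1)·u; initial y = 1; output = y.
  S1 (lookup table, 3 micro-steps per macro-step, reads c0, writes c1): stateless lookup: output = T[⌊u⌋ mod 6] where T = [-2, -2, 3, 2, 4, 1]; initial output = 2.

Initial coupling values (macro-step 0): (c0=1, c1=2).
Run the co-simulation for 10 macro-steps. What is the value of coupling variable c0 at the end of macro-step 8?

macro 1: S0 reads c1=2 → after 1×micro: 4; S1 reads c0=1 → after 3×micro: -2 ⇒ (c0=4, c1=-2)
macro 2: S0 reads c1=-2 → after 1×micro: 6; S1 reads c0=4 → after 3×micro: 4 ⇒ (c0=6, c1=4)
macro 3: S0 reads c1=4 → after 1×micro: 16; S1 reads c0=6 → after 3×micro: -2 ⇒ (c0=16, c1=-2)
macro 4: S0 reads c1=-2 → after 1×micro: 30; S1 reads c0=16 → after 3×micro: 4 ⇒ (c0=30, c1=4)
macro 5: S0 reads c1=4 → after 1×micro: 64; S1 reads c0=30 → after 3×micro: -2 ⇒ (c0=64, c1=-2)
macro 6: S0 reads c1=-2 → after 1×micro: 126; S1 reads c0=64 → after 3×micro: 4 ⇒ (c0=126, c1=4)
macro 7: S0 reads c1=4 → after 1×micro: 256; S1 reads c0=126 → after 3×micro: -2 ⇒ (c0=256, c1=-2)
macro 8: S0 reads c1=-2 → after 1×micro: 510; S1 reads c0=256 → after 3×micro: 4 ⇒ (c0=510, c1=4)
macro 9: S0 reads c1=4 → after 1×micro: 1024; S1 reads c0=510 → after 3×micro: -2 ⇒ (c0=1024, c1=-2)
macro 10: S0 reads c1=-2 → after 1×micro: 2046; S1 reads c0=1024 → after 3×micro: 4 ⇒ (c0=2046, c1=4)

c0 at macro-step 8 = 510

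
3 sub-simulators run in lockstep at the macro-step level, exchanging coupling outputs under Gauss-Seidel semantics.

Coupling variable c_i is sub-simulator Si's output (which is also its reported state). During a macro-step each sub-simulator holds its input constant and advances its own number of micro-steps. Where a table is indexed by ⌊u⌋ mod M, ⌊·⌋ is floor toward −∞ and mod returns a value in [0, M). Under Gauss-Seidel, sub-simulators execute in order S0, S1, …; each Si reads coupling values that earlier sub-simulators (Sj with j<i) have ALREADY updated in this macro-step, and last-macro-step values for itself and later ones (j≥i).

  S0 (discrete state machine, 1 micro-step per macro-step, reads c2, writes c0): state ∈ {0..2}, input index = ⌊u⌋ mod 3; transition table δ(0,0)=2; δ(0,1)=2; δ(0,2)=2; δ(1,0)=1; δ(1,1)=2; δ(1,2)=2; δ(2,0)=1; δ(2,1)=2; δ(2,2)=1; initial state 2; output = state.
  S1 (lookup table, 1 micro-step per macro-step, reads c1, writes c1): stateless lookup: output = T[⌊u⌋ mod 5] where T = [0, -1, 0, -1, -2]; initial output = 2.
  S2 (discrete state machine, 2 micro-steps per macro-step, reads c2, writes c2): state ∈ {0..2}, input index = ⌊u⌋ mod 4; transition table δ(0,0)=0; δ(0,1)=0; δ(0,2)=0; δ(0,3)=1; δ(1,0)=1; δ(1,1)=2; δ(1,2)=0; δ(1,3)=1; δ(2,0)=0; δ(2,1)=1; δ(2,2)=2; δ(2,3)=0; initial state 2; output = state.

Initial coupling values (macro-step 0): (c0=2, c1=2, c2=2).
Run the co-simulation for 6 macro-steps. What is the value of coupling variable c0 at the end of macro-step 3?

macro 1: S0 reads c2=2 → after 1×micro: 1; S1 reads c1=2 → after 1×micro: 0; S2 reads c2=2 → after 2×micro: 2 ⇒ (c0=1, c1=0, c2=2)
macro 2: S0 reads c2=2 → after 1×micro: 2; S1 reads c1=0 → after 1×micro: 0; S2 reads c2=2 → after 2×micro: 2 ⇒ (c0=2, c1=0, c2=2)
macro 3: S0 reads c2=2 → after 1×micro: 1; S1 reads c1=0 → after 1×micro: 0; S2 reads c2=2 → after 2×micro: 2 ⇒ (c0=1, c1=0, c2=2)
macro 4: S0 reads c2=2 → after 1×micro: 2; S1 reads c1=0 → after 1×micro: 0; S2 reads c2=2 → after 2×micro: 2 ⇒ (c0=2, c1=0, c2=2)
macro 5: S0 reads c2=2 → after 1×micro: 1; S1 reads c1=0 → after 1×micro: 0; S2 reads c2=2 → after 2×micro: 2 ⇒ (c0=1, c1=0, c2=2)
macro 6: S0 reads c2=2 → after 1×micro: 2; S1 reads c1=0 → after 1×micro: 0; S2 reads c2=2 → after 2×micro: 2 ⇒ (c0=2, c1=0, c2=2)

c0 at macro-step 3 = 1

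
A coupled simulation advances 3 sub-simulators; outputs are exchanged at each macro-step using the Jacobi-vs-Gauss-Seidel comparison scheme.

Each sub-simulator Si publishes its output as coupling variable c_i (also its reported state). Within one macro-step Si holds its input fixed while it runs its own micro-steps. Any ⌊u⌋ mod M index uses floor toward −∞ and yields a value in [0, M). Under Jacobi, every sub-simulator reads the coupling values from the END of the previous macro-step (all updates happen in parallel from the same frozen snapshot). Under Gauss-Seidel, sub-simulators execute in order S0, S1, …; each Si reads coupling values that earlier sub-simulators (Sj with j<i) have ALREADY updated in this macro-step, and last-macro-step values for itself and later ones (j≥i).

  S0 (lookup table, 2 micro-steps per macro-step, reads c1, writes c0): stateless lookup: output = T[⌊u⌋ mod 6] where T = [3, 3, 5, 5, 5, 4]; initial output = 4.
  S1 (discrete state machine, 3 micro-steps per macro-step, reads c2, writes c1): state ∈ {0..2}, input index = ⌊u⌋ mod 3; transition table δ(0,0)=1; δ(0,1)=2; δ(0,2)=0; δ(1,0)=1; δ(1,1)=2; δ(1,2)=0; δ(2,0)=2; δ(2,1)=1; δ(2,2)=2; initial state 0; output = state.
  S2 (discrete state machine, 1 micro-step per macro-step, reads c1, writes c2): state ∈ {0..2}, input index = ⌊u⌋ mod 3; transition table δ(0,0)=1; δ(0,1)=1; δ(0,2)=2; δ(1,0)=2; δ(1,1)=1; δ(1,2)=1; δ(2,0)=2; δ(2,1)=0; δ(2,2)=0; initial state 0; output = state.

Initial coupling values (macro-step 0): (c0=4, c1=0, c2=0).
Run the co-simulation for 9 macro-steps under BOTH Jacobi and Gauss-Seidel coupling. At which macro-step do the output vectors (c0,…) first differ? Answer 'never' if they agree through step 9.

first divergence at macro-step: never

[Jacobi] macro 1: S0 reads c1=0 → after 2×micro: 3; S1 reads c2=0 → after 3×micro: 1; S2 reads c1=0 → after 1×micro: 1 ⇒ (c0=3, c1=1, c2=1)
[Jacobi] macro 2: S0 reads c1=1 → after 2×micro: 3; S1 reads c2=1 → after 3×micro: 2; S2 reads c1=1 → after 1×micro: 1 ⇒ (c0=3, c1=2, c2=1)
[Jacobi] macro 3: S0 reads c1=2 → after 2×micro: 5; S1 reads c2=1 → after 3×micro: 1; S2 reads c1=2 → after 1×micro: 1 ⇒ (c0=5, c1=1, c2=1)
[Jacobi] macro 4: S0 reads c1=1 → after 2×micro: 3; S1 reads c2=1 → after 3×micro: 2; S2 reads c1=1 → after 1×micro: 1 ⇒ (c0=3, c1=2, c2=1)
[Jacobi] macro 5: S0 reads c1=2 → after 2×micro: 5; S1 reads c2=1 → after 3×micro: 1; S2 reads c1=2 → after 1×micro: 1 ⇒ (c0=5, c1=1, c2=1)
[Jacobi] macro 6: S0 reads c1=1 → after 2×micro: 3; S1 reads c2=1 → after 3×micro: 2; S2 reads c1=1 → after 1×micro: 1 ⇒ (c0=3, c1=2, c2=1)
[Jacobi] macro 7: S0 reads c1=2 → after 2×micro: 5; S1 reads c2=1 → after 3×micro: 1; S2 reads c1=2 → after 1×micro: 1 ⇒ (c0=5, c1=1, c2=1)
[Jacobi] macro 8: S0 reads c1=1 → after 2×micro: 3; S1 reads c2=1 → after 3×micro: 2; S2 reads c1=1 → after 1×micro: 1 ⇒ (c0=3, c1=2, c2=1)
[Jacobi] macro 9: S0 reads c1=2 → after 2×micro: 5; S1 reads c2=1 → after 3×micro: 1; S2 reads c1=2 → after 1×micro: 1 ⇒ (c0=5, c1=1, c2=1)
[Gauss-Seidel] macro 1: S0 reads c1=0 → after 2×micro: 3; S1 reads c2=0 → after 3×micro: 1; S2 reads c1=1 → after 1×micro: 1 ⇒ (c0=3, c1=1, c2=1)
[Gauss-Seidel] macro 2: S0 reads c1=1 → after 2×micro: 3; S1 reads c2=1 → after 3×micro: 2; S2 reads c1=2 → after 1×micro: 1 ⇒ (c0=3, c1=2, c2=1)
[Gauss-Seidel] macro 3: S0 reads c1=2 → after 2×micro: 5; S1 reads c2=1 → after 3×micro: 1; S2 reads c1=1 → after 1×micro: 1 ⇒ (c0=5, c1=1, c2=1)
[Gauss-Seidel] macro 4: S0 reads c1=1 → after 2×micro: 3; S1 reads c2=1 → after 3×micro: 2; S2 reads c1=2 → after 1×micro: 1 ⇒ (c0=3, c1=2, c2=1)
[Gauss-Seidel] macro 5: S0 reads c1=2 → after 2×micro: 5; S1 reads c2=1 → after 3×micro: 1; S2 reads c1=1 → after 1×micro: 1 ⇒ (c0=5, c1=1, c2=1)
[Gauss-Seidel] macro 6: S0 reads c1=1 → after 2×micro: 3; S1 reads c2=1 → after 3×micro: 2; S2 reads c1=2 → after 1×micro: 1 ⇒ (c0=3, c1=2, c2=1)
[Gauss-Seidel] macro 7: S0 reads c1=2 → after 2×micro: 5; S1 reads c2=1 → after 3×micro: 1; S2 reads c1=1 → after 1×micro: 1 ⇒ (c0=5, c1=1, c2=1)
[Gauss-Seidel] macro 8: S0 reads c1=1 → after 2×micro: 3; S1 reads c2=1 → after 3×micro: 2; S2 reads c1=2 → after 1×micro: 1 ⇒ (c0=3, c1=2, c2=1)
[Gauss-Seidel] macro 9: S0 reads c1=2 → after 2×micro: 5; S1 reads c2=1 → after 3×micro: 1; S2 reads c1=1 → after 1×micro: 1 ⇒ (c0=5, c1=1, c2=1)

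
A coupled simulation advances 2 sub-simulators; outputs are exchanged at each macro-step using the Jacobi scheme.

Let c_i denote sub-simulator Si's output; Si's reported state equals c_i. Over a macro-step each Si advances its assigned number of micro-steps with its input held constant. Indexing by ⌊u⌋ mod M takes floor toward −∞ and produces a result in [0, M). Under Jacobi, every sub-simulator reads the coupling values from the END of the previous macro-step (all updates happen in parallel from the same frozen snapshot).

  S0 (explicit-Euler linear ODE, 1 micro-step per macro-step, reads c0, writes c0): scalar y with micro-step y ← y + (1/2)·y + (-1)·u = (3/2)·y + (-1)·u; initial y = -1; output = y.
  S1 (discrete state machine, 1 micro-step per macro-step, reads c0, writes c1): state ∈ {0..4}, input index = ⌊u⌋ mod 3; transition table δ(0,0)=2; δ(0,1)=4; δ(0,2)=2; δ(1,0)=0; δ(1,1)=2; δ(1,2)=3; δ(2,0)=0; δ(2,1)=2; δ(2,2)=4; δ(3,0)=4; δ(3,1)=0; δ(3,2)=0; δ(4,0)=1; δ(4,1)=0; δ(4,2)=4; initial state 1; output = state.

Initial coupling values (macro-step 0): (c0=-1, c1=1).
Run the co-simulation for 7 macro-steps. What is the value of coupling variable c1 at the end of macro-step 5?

macro 1: S0 reads c0=-1 → after 1×micro: -1/2; S1 reads c0=-1 → after 1×micro: 3 ⇒ (c0=-1/2, c1=3)
macro 2: S0 reads c0=-1/2 → after 1×micro: -1/4; S1 reads c0=-1/2 → after 1×micro: 0 ⇒ (c0=-1/4, c1=0)
macro 3: S0 reads c0=-1/4 → after 1×micro: -1/8; S1 reads c0=-1/4 → after 1×micro: 2 ⇒ (c0=-1/8, c1=2)
macro 4: S0 reads c0=-1/8 → after 1×micro: -1/16; S1 reads c0=-1/8 → after 1×micro: 4 ⇒ (c0=-1/16, c1=4)
macro 5: S0 reads c0=-1/16 → after 1×micro: -1/32; S1 reads c0=-1/16 → after 1×micro: 4 ⇒ (c0=-1/32, c1=4)
macro 6: S0 reads c0=-1/32 → after 1×micro: -1/64; S1 reads c0=-1/32 → after 1×micro: 4 ⇒ (c0=-1/64, c1=4)
macro 7: S0 reads c0=-1/64 → after 1×micro: -1/128; S1 reads c0=-1/64 → after 1×micro: 4 ⇒ (c0=-1/128, c1=4)

c1 at macro-step 5 = 4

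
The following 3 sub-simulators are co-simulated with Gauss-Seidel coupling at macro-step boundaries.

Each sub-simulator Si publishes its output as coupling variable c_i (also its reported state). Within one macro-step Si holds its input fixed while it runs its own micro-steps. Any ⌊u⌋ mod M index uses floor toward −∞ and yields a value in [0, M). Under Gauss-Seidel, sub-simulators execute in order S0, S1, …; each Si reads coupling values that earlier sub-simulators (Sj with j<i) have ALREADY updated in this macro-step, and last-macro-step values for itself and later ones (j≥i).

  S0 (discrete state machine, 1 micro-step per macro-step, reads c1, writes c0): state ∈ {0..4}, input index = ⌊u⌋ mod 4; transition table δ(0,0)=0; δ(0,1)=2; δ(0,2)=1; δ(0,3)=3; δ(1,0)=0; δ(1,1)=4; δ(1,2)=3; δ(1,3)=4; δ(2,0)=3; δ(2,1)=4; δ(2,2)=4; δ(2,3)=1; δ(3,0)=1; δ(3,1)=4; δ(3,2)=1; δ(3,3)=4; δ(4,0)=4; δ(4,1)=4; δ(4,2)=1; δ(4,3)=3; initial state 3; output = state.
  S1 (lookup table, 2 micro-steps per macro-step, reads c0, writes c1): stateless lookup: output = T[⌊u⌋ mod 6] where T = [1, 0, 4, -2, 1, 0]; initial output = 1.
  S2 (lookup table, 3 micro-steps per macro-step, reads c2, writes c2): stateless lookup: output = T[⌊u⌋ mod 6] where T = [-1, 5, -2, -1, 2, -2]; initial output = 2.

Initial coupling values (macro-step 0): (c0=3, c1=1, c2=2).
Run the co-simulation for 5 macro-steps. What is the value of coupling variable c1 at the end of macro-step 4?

macro 1: S0 reads c1=1 → after 1×micro: 4; S1 reads c0=4 → after 2×micro: 1; S2 reads c2=2 → after 3×micro: -2 ⇒ (c0=4, c1=1, c2=-2)
macro 2: S0 reads c1=1 → after 1×micro: 4; S1 reads c0=4 → after 2×micro: 1; S2 reads c2=-2 → after 3×micro: 2 ⇒ (c0=4, c1=1, c2=2)
macro 3: S0 reads c1=1 → after 1×micro: 4; S1 reads c0=4 → after 2×micro: 1; S2 reads c2=2 → after 3×micro: -2 ⇒ (c0=4, c1=1, c2=-2)
macro 4: S0 reads c1=1 → after 1×micro: 4; S1 reads c0=4 → after 2×micro: 1; S2 reads c2=-2 → after 3×micro: 2 ⇒ (c0=4, c1=1, c2=2)
macro 5: S0 reads c1=1 → after 1×micro: 4; S1 reads c0=4 → after 2×micro: 1; S2 reads c2=2 → after 3×micro: -2 ⇒ (c0=4, c1=1, c2=-2)

c1 at macro-step 4 = 1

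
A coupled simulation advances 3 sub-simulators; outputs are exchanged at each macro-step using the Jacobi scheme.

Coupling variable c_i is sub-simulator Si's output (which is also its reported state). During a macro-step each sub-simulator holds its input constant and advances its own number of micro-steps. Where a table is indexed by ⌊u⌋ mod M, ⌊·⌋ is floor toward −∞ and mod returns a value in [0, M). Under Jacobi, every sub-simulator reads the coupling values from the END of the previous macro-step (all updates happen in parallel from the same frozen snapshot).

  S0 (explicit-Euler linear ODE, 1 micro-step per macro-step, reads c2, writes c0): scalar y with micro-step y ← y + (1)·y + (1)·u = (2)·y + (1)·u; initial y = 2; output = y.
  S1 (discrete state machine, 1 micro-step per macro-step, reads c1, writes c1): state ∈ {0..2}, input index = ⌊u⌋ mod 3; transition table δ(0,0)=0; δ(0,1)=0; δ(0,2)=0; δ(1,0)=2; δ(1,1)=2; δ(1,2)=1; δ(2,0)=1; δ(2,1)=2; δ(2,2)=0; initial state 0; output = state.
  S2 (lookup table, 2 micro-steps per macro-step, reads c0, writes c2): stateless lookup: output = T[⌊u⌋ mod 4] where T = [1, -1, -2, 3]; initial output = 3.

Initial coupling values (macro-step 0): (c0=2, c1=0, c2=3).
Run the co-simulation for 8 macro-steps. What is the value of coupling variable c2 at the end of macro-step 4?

macro 1: S0 reads c2=3 → after 1×micro: 7; S1 reads c1=0 → after 1×micro: 0; S2 reads c0=2 → after 2×micro: -2 ⇒ (c0=7, c1=0, c2=-2)
macro 2: S0 reads c2=-2 → after 1×micro: 12; S1 reads c1=0 → after 1×micro: 0; S2 reads c0=7 → after 2×micro: 3 ⇒ (c0=12, c1=0, c2=3)
macro 3: S0 reads c2=3 → after 1×micro: 27; S1 reads c1=0 → after 1×micro: 0; S2 reads c0=12 → after 2×micro: 1 ⇒ (c0=27, c1=0, c2=1)
macro 4: S0 reads c2=1 → after 1×micro: 55; S1 reads c1=0 → after 1×micro: 0; S2 reads c0=27 → after 2×micro: 3 ⇒ (c0=55, c1=0, c2=3)
macro 5: S0 reads c2=3 → after 1×micro: 113; S1 reads c1=0 → after 1×micro: 0; S2 reads c0=55 → after 2×micro: 3 ⇒ (c0=113, c1=0, c2=3)
macro 6: S0 reads c2=3 → after 1×micro: 229; S1 reads c1=0 → after 1×micro: 0; S2 reads c0=113 → after 2×micro: -1 ⇒ (c0=229, c1=0, c2=-1)
macro 7: S0 reads c2=-1 → after 1×micro: 457; S1 reads c1=0 → after 1×micro: 0; S2 reads c0=229 → after 2×micro: -1 ⇒ (c0=457, c1=0, c2=-1)
macro 8: S0 reads c2=-1 → after 1×micro: 913; S1 reads c1=0 → after 1×micro: 0; S2 reads c0=457 → after 2×micro: -1 ⇒ (c0=913, c1=0, c2=-1)

c2 at macro-step 4 = 3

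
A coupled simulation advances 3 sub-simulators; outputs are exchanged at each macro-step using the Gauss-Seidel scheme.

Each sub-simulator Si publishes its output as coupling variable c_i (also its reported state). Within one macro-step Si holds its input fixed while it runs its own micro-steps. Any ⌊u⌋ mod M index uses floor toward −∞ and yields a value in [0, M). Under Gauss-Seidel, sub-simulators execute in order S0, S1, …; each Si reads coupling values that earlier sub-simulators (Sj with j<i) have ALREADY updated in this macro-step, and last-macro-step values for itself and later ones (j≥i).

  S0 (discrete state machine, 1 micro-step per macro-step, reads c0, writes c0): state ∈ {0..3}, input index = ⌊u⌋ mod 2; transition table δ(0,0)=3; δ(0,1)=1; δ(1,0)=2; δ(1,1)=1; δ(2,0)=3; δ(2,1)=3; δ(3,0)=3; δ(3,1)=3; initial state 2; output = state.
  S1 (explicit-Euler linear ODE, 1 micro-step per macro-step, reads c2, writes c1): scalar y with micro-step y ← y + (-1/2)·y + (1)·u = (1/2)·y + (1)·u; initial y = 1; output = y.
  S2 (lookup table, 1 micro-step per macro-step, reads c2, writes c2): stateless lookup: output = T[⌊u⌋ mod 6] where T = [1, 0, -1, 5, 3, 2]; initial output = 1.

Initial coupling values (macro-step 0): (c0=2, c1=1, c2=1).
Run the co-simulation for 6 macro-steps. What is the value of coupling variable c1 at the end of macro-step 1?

c1 at macro-step 1 = 3/2

macro 1: S0 reads c0=2 → after 1×micro: 3; S1 reads c2=1 → after 1×micro: 3/2; S2 reads c2=1 → after 1×micro: 0 ⇒ (c0=3, c1=3/2, c2=0)
macro 2: S0 reads c0=3 → after 1×micro: 3; S1 reads c2=0 → after 1×micro: 3/4; S2 reads c2=0 → after 1×micro: 1 ⇒ (c0=3, c1=3/4, c2=1)
macro 3: S0 reads c0=3 → after 1×micro: 3; S1 reads c2=1 → after 1×micro: 11/8; S2 reads c2=1 → after 1×micro: 0 ⇒ (c0=3, c1=11/8, c2=0)
macro 4: S0 reads c0=3 → after 1×micro: 3; S1 reads c2=0 → after 1×micro: 11/16; S2 reads c2=0 → after 1×micro: 1 ⇒ (c0=3, c1=11/16, c2=1)
macro 5: S0 reads c0=3 → after 1×micro: 3; S1 reads c2=1 → after 1×micro: 43/32; S2 reads c2=1 → after 1×micro: 0 ⇒ (c0=3, c1=43/32, c2=0)
macro 6: S0 reads c0=3 → after 1×micro: 3; S1 reads c2=0 → after 1×micro: 43/64; S2 reads c2=0 → after 1×micro: 1 ⇒ (c0=3, c1=43/64, c2=1)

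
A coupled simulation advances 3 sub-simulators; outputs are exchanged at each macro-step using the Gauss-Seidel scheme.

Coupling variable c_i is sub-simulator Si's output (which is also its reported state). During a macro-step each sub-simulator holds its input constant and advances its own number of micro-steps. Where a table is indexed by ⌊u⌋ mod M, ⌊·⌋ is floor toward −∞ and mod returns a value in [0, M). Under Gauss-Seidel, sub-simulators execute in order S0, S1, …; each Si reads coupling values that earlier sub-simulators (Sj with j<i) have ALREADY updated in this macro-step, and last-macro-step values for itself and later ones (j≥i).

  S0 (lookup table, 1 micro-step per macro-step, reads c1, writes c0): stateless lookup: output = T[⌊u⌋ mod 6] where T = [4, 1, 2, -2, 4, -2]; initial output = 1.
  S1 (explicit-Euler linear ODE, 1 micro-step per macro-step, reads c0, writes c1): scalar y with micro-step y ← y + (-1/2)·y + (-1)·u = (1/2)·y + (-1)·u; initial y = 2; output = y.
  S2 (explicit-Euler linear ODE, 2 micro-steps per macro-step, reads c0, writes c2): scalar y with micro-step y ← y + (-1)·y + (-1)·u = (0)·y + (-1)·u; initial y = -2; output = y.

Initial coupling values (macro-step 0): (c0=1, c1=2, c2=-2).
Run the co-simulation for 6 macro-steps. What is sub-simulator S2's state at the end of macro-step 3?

S2 state at macro-step 3 = -1

macro 1: S0 reads c1=2 → after 1×micro: 2; S1 reads c0=2 → after 1×micro: -1; S2 reads c0=2 → after 2×micro: -2 ⇒ (c0=2, c1=-1, c2=-2)
macro 2: S0 reads c1=-1 → after 1×micro: -2; S1 reads c0=-2 → after 1×micro: 3/2; S2 reads c0=-2 → after 2×micro: 2 ⇒ (c0=-2, c1=3/2, c2=2)
macro 3: S0 reads c1=3/2 → after 1×micro: 1; S1 reads c0=1 → after 1×micro: -1/4; S2 reads c0=1 → after 2×micro: -1 ⇒ (c0=1, c1=-1/4, c2=-1)
macro 4: S0 reads c1=-1/4 → after 1×micro: -2; S1 reads c0=-2 → after 1×micro: 15/8; S2 reads c0=-2 → after 2×micro: 2 ⇒ (c0=-2, c1=15/8, c2=2)
macro 5: S0 reads c1=15/8 → after 1×micro: 1; S1 reads c0=1 → after 1×micro: -1/16; S2 reads c0=1 → after 2×micro: -1 ⇒ (c0=1, c1=-1/16, c2=-1)
macro 6: S0 reads c1=-1/16 → after 1×micro: -2; S1 reads c0=-2 → after 1×micro: 63/32; S2 reads c0=-2 → after 2×micro: 2 ⇒ (c0=-2, c1=63/32, c2=2)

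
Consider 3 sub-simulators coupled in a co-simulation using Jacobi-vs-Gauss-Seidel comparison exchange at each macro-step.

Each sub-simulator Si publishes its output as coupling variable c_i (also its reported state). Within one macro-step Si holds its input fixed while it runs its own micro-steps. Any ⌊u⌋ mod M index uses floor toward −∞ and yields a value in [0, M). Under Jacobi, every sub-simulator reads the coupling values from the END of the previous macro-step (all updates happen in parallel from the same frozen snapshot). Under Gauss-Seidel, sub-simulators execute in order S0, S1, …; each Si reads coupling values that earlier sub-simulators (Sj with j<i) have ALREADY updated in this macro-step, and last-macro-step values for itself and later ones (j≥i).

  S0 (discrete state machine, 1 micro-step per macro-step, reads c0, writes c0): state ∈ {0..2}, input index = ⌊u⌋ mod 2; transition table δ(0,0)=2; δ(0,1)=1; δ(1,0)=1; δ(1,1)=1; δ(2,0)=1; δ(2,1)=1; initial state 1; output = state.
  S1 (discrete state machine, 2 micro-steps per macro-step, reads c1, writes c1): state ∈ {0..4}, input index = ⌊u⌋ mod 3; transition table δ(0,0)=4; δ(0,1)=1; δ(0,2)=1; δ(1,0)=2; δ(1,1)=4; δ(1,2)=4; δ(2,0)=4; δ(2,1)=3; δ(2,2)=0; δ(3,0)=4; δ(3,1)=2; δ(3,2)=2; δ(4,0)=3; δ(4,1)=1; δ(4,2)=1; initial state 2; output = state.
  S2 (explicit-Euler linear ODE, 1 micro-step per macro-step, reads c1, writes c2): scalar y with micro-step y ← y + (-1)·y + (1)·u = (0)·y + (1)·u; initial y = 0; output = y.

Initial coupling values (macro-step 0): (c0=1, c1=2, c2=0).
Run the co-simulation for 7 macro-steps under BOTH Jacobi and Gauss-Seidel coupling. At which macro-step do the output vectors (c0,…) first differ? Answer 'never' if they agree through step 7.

[Jacobi] macro 1: S0 reads c0=1 → after 1×micro: 1; S1 reads c1=2 → after 2×micro: 1; S2 reads c1=2 → after 1×micro: 2 ⇒ (c0=1, c1=1, c2=2)
[Jacobi] macro 2: S0 reads c0=1 → after 1×micro: 1; S1 reads c1=1 → after 2×micro: 1; S2 reads c1=1 → after 1×micro: 1 ⇒ (c0=1, c1=1, c2=1)
[Jacobi] macro 3: S0 reads c0=1 → after 1×micro: 1; S1 reads c1=1 → after 2×micro: 1; S2 reads c1=1 → after 1×micro: 1 ⇒ (c0=1, c1=1, c2=1)
[Jacobi] macro 4: S0 reads c0=1 → after 1×micro: 1; S1 reads c1=1 → after 2×micro: 1; S2 reads c1=1 → after 1×micro: 1 ⇒ (c0=1, c1=1, c2=1)
[Jacobi] macro 5: S0 reads c0=1 → after 1×micro: 1; S1 reads c1=1 → after 2×micro: 1; S2 reads c1=1 → after 1×micro: 1 ⇒ (c0=1, c1=1, c2=1)
[Jacobi] macro 6: S0 reads c0=1 → after 1×micro: 1; S1 reads c1=1 → after 2×micro: 1; S2 reads c1=1 → after 1×micro: 1 ⇒ (c0=1, c1=1, c2=1)
[Jacobi] macro 7: S0 reads c0=1 → after 1×micro: 1; S1 reads c1=1 → after 2×micro: 1; S2 reads c1=1 → after 1×micro: 1 ⇒ (c0=1, c1=1, c2=1)
[Gauss-Seidel] macro 1: S0 reads c0=1 → after 1×micro: 1; S1 reads c1=2 → after 2×micro: 1; S2 reads c1=1 → after 1×micro: 1 ⇒ (c0=1, c1=1, c2=1)
[Gauss-Seidel] macro 2: S0 reads c0=1 → after 1×micro: 1; S1 reads c1=1 → after 2×micro: 1; S2 reads c1=1 → after 1×micro: 1 ⇒ (c0=1, c1=1, c2=1)
[Gauss-Seidel] macro 3: S0 reads c0=1 → after 1×micro: 1; S1 reads c1=1 → after 2×micro: 1; S2 reads c1=1 → after 1×micro: 1 ⇒ (c0=1, c1=1, c2=1)
[Gauss-Seidel] macro 4: S0 reads c0=1 → after 1×micro: 1; S1 reads c1=1 → after 2×micro: 1; S2 reads c1=1 → after 1×micro: 1 ⇒ (c0=1, c1=1, c2=1)
[Gauss-Seidel] macro 5: S0 reads c0=1 → after 1×micro: 1; S1 reads c1=1 → after 2×micro: 1; S2 reads c1=1 → after 1×micro: 1 ⇒ (c0=1, c1=1, c2=1)
[Gauss-Seidel] macro 6: S0 reads c0=1 → after 1×micro: 1; S1 reads c1=1 → after 2×micro: 1; S2 reads c1=1 → after 1×micro: 1 ⇒ (c0=1, c1=1, c2=1)
[Gauss-Seidel] macro 7: S0 reads c0=1 → after 1×micro: 1; S1 reads c1=1 → after 2×micro: 1; S2 reads c1=1 → after 1×micro: 1 ⇒ (c0=1, c1=1, c2=1)

first divergence at macro-step: 1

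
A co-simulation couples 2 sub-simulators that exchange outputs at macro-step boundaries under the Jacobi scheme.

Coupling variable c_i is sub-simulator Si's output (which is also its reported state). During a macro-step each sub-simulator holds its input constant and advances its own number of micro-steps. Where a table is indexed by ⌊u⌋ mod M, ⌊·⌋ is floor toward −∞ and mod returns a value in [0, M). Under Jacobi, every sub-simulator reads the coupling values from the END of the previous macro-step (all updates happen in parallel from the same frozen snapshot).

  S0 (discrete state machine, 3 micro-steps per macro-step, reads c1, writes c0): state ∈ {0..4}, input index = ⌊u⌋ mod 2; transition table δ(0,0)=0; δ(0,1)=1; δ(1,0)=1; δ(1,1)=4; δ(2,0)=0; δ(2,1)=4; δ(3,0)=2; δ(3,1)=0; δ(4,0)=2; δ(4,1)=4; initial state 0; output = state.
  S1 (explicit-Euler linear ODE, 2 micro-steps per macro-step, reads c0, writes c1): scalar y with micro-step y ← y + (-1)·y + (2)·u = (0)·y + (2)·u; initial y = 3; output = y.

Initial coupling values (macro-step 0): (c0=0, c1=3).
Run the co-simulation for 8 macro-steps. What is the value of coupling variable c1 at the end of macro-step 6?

c1 at macro-step 6 = 0

macro 1: S0 reads c1=3 → after 3×micro: 4; S1 reads c0=0 → after 2×micro: 0 ⇒ (c0=4, c1=0)
macro 2: S0 reads c1=0 → after 3×micro: 0; S1 reads c0=4 → after 2×micro: 8 ⇒ (c0=0, c1=8)
macro 3: S0 reads c1=8 → after 3×micro: 0; S1 reads c0=0 → after 2×micro: 0 ⇒ (c0=0, c1=0)
macro 4: S0 reads c1=0 → after 3×micro: 0; S1 reads c0=0 → after 2×micro: 0 ⇒ (c0=0, c1=0)
macro 5: S0 reads c1=0 → after 3×micro: 0; S1 reads c0=0 → after 2×micro: 0 ⇒ (c0=0, c1=0)
macro 6: S0 reads c1=0 → after 3×micro: 0; S1 reads c0=0 → after 2×micro: 0 ⇒ (c0=0, c1=0)
macro 7: S0 reads c1=0 → after 3×micro: 0; S1 reads c0=0 → after 2×micro: 0 ⇒ (c0=0, c1=0)
macro 8: S0 reads c1=0 → after 3×micro: 0; S1 reads c0=0 → after 2×micro: 0 ⇒ (c0=0, c1=0)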